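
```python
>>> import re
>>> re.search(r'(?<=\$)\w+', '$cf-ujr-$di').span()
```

(1, 3)

The `(?=…)`/`(?<=…)` assertion just peeks at neighbouring text; it doesn't advance the match position.
The match spans [1:3] → 'cf'.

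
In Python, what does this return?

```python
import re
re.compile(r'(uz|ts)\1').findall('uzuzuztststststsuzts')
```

['uz', 'ts', 'ts']

`\1` is not a pattern — it's the concrete string captured by group 1, re-applied verbatim.
Matches: at [0:4] match 'uzuz', group 1 = 'uz'; at [6:10] match 'tsts', group 1 = 'ts'; at [10:14] match 'tsts', group 1 = 'ts'.
Because there's exactly one group, `findall` drops the full match and keeps group 1 from each hit.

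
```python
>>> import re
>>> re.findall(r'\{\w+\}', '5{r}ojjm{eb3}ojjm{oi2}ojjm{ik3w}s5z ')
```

['{r}', '{eb3}', '{oi2}', '{ik3w}']

Matches: at [1:4] → '{r}'; at [8:13] → '{eb3}'; at [17:22] → '{oi2}'; at [26:32] → '{ik3w}'.
`findall` yields the raw match text (4 of them) because the pattern has no groups.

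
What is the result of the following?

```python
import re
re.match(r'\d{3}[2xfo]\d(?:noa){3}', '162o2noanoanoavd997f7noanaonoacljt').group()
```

'162o2noanoanoa'

The pattern matches exactly 3 of a digit, then one of [2xfo]; then a digit, then the literal 'noa' repeated 3 times.
With `match`, the pattern is implicitly anchored at the beginning.
The match spans [0:14] → '162o2noanoanoa'.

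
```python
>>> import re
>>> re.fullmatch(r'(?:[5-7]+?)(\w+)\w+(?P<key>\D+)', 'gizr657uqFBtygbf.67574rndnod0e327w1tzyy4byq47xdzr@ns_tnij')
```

None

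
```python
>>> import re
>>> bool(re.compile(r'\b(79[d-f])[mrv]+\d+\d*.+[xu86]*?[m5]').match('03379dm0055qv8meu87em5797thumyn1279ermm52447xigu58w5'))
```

False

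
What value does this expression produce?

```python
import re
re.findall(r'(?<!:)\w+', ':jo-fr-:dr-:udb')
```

['o', 'fr', 'r', 'db']

`(?!…)`/`(?<!…)` only lets a position through if the neighbouring text does NOT match; no characters are consumed.
Scanning left to right: at [2:3] → 'o'; at [4:6] → 'fr'; at [9:10] → 'r'; at [13:15] → 'db'.
`findall` yields the raw match text (4 of them) because the pattern has no groups.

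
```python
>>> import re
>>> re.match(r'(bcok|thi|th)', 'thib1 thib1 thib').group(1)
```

'thi'

The match spans [0:3] → 'thi'.
Captured: group 1 = 'thi'.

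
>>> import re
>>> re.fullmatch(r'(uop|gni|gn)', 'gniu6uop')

None

`re.fullmatch` requires the pattern to consume the entire string.
Here the pattern can't cover the whole string, so the call returns None.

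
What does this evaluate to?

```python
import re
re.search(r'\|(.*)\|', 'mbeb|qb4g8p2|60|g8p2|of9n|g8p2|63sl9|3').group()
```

Unlike `match`, `search` isn't anchored — it looks for the pattern anywhere in the string.
The match spans [4:37] → '|qb4g8p2|60|g8p2|of9n|g8p2|63sl9|'.
Captured: group 1 = 'qb4g8p2|60|g8p2|of9n|g8p2|63sl9'.

'|qb4g8p2|60|g8p2|of9n|g8p2|63sl9|'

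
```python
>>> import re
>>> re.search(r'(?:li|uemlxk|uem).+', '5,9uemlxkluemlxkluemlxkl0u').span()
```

(3, 26)

Unlike `match`, `search` isn't anchored — it looks for the pattern anywhere in the string.
The match spans [3:26] → 'uemlxkluemlxkluemlxkl0u'.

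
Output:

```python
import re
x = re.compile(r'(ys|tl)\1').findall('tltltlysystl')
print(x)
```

A backreference is literal: `\1` must see the identical characters the first group matched.
Because there's exactly one group, `findall` drops the full match and keeps group 1 from each hit.

['tl', 'ys']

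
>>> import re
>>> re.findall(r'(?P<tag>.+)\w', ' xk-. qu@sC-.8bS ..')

[' xk-. qu@sC-.8b']

The pattern matches one or more of any character (captured as 'tag'); then a word character.
Scanning left to right: at [0:16] match ' xk-. qu@sC-.8bS', group 1 = ' xk-. qu@sC-.8b'.
Because there's exactly one group, `findall` drops the full match and keeps group 1 from the one hit.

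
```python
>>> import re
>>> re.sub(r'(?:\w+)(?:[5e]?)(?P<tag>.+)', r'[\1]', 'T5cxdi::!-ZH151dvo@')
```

The pattern matches one or more of a word character (non-capturing group); then optionally one of [5e] (non-capturing group); then one or more of any character (captured as 'tag').
Matches: at [0:19] → 'T5cxdi::!-ZH151dvo@'.
`\1` in the replacement pulls in group 1's text for each match.

'[::!-ZH151dvo@]'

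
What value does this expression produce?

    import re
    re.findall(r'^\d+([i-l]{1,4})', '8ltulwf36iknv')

This matches anchored at the start of the string; then one or more of a digit; then 1 to 4 of a character in [i-l] (captured).
Scanning left to right: at [0:2] match '8l', group 1 = 'l'.
`findall` collects group 1 from the one match (1 total).

['l']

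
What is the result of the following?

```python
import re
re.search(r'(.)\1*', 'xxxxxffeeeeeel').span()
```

`\1` is not a pattern — it's the concrete string captured by group 1, re-applied verbatim.
`re.search` scans for the first position where the pattern succeeds.
The match spans [0:5] → 'xxxxx'.
Captured: group 1 = 'x'.

(0, 5)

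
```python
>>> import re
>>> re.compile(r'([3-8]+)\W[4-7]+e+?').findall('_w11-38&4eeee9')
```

['38']

The pattern matches one or more of a character in [3-8] (captured); then a non-word character, then one or more of a character in [4-7], then one or more of a literal 'e' (lazy).
Matches: at [5:10] match '38&4e', group 1 = '38'.
One capturing group, so `findall` returns just the captured substring from the one match — 1 in all.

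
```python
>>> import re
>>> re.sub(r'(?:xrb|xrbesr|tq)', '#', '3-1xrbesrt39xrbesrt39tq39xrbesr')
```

'3-1#esrt39#esrt39#39#esr'

Alternation tries branches left to right and keeps the first one that lets the overall match succeed at that position.
Matches: at [3:6] → 'xrb'; at [12:15] → 'xrb'; at [21:23] → 'tq'; at [25:28] → 'xrb'.
Each match is replaced by '#'.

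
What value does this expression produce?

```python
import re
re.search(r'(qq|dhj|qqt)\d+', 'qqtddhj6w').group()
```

The match spans [4:8] → 'dhj6'.

'dhj6'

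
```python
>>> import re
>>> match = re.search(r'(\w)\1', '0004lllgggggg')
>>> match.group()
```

'00'

`\1` has to match the exact text group 1 already captured.
The match spans [0:2] → '00'.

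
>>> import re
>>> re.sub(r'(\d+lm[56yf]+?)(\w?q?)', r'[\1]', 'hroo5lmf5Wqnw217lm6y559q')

This matches one or more of a digit, then the literal 'lm', then one or more of one of [56yf] (lazy) (captured); then optionally a word character, then optionally a literal 'q' (captured).
A `+?`/`*?`/`{m,n}?` starts at its minimum and grows only as far as needed for what follows to match.
Matches: at [4:9] → '5lmf5'; at [13:20] → '217lm6y'.
`\1` in the replacement pulls in group 1's text for each match.

'hroo[5lmf]Wqnw[217lm6]559q'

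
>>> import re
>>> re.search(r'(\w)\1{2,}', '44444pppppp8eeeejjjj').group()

'44444'

After group 1 captures some text, `\1` only succeeds where that same text appears again.
The match spans [0:5] → '44444'.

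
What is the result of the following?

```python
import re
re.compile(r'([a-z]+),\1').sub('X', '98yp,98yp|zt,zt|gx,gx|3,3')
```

A backreference is literal: `\1` must see the identical characters the first group matched.
Matches: at [10:15] → 'zt,zt'; at [16:21] → 'gx,gx'.
Each match is replaced by 'X'.

'98yp,98yp|X|X|3,3'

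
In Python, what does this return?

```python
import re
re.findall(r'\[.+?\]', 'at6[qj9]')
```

Scanning left to right: at [3:8] → '[qj9]'.
`findall` yields the raw match text (1 of them) because the pattern has no groups.

['[qj9]']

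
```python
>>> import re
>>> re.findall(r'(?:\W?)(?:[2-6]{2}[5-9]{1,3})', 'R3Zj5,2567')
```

[',2567']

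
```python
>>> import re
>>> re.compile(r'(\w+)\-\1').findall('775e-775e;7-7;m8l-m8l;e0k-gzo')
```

After group 1 captures some text, `\1` only succeeds where that same text appears again.
Scanning left to right: at [0:9] match '775e-775e', group 1 = '775e'; at [10:13] match '7-7', group 1 = '7'; at [14:21] match 'm8l-m8l', group 1 = 'm8l'.
With a single group, `findall` returns only what that group captured — 3 items.

['775e', '7', 'm8l']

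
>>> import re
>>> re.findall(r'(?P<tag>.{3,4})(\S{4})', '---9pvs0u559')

[('---9', 'pvs0')]

This matches 3 to 4 of any character (captured as 'tag'); then exactly 4 of a non-whitespace character (captured).
Walking the string: at [0:8] match '---9pvs0', groups = ('---9', 'pvs0').
`findall` packs the 2 group values into a tuple for every match.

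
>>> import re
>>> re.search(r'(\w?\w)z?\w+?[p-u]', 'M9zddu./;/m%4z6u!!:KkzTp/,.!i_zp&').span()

(0, 6)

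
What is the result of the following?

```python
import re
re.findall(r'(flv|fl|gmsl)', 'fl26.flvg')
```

Alternation isn't longest-match — the leftmost alternative that fits at this position is chosen.
Matches: at [0:2] match 'fl', group 1 = 'fl'; at [5:8] match 'flv', group 1 = 'flv'.
`findall` collects group 1 from each match (2 total).

['fl', 'flv']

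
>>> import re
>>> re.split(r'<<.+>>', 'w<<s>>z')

['w', 'z']

Matches to split on: at [1:6] → '<<s>>'.
The string is cut at each match, leaving 2 pieces.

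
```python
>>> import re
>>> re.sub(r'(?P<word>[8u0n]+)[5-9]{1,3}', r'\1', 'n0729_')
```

Pattern: one or more of one of [8u0n] (captured as 'word'); then 1 to 3 of a character in [5-9].
Matches: at [0:3] → 'n07'.
Each match is replaced using the text its own group 1 captured.

'n029_'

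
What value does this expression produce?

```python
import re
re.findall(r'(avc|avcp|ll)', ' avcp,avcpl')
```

`|` is ordered: at each position the engine commits to the first alternative that works.
Walking the string: at [1:4] match 'avc', group 1 = 'avc'; at [6:9] match 'avc', group 1 = 'avc'.
Because there's exactly one group, `findall` drops the full match and keeps group 1 from each hit.

['avc', 'avc']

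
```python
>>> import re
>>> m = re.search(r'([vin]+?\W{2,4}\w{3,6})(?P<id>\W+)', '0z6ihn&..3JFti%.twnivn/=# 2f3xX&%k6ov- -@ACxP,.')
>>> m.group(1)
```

Pattern: one or more of one of [vin] (lazy), then 2 to 4 of a non-word character, then 3 to 6 of a word character (captured); then one or more of a non-word character (captured as 'id').
Unlike `match`, `search` isn't anchored — it looks for the pattern anywhere in the string.
The match spans [5:16] → 'n&..3JFti%.'.
Captured: group 1 = 'n&..3JFti', group 2 = '%.'.

'n&..3JFti'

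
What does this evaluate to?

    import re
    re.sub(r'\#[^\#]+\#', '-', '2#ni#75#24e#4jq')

Every occurrence is swapped for '-'.

'2-75-4jq'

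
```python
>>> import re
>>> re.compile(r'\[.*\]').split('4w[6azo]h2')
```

['4w', 'h2']

Matches to split on: at [2:8] → '[6azo]'.
Each match becomes a cut point; 2 segments remain.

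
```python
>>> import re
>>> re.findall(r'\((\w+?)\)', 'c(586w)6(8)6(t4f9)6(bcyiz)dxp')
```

['586w', '8', 't4f9', 'bcyiz']

Scanning left to right: at [1:7] match '(586w)', group 1 = '586w'; at [8:11] match '(8)', group 1 = '8'; at [12:18] match '(t4f9)', group 1 = 't4f9'; at [19:26] match '(bcyiz)', group 1 = 'bcyiz'.
`findall` collects group 1 from each match (4 total).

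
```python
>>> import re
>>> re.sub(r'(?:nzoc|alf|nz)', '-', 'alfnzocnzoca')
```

'---a'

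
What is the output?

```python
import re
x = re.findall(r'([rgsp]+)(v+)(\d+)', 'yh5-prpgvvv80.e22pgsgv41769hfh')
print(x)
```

[('prpg', 'vvv', '80'), ('pgsg', 'v', '41769')]

This matches one or more of one of [rgsp] (captured); then one or more of a literal 'v' (captured); then one or more of a digit (captured).
3 groups means each result is a tuple of 3 captured strings — 2 here.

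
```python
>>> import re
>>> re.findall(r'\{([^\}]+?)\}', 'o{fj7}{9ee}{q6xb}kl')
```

One capturing group, so `findall` returns just the captured substring from each match — 3 in all.

['fj7', '9ee', 'q6xb']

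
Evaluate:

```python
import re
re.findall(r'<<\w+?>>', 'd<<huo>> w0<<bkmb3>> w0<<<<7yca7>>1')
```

['<<huo>>', '<<bkmb3>>', '<<7yca7>>']

With no groups in the pattern, `findall` gives back each whole match — 3 here.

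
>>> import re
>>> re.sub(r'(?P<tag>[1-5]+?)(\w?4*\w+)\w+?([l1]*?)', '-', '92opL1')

'9-'

This matches one or more of a character in [1-5] (lazy) (captured as 'tag'); then optionally a word character, then zero or more of the literal '4', then one or more of a word character (captured); then one or more of a word character (lazy); then zero or more of one of [l1] (lazy) (captured).
Matches: at [1:6] → '2opL1'.
Each match is replaced by '-'.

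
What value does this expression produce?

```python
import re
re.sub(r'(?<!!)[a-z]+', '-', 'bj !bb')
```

The negative lookahead/lookbehind blocks any match where the forbidden context is present.
`sub` substitutes '-' at each match site.

'- !b-'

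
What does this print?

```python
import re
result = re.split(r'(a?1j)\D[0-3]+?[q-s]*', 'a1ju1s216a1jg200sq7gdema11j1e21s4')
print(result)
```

This matches optionally the literal 'a', then the literal '1j' (captured); then a non-digit, then one or more of a character in [0-3] (lazy), then zero or more of a character in [q-s].
Matches to split on: at [0:6] → 'a1ju1s'; at [9:14] → 'a1jg2'.
The group in the pattern means `split` returns the separators' captures alongside the pieces.

['', 'a1j', '216', 'a1j', '00sq7gdema11j1e21s4']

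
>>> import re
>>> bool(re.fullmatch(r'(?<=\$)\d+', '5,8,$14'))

The positive lookaround only admits positions where the adjacent text matches; those characters stay outside the span.
`fullmatch` succeeds only if the pattern covers the string from start to end.
Here the string isn't matched end-to-end, so the call returns None, and `bool(None)` is False.

False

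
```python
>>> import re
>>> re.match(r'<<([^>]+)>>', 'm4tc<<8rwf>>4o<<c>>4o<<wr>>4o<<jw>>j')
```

None

`re.match` only tries the pattern at the start of the string.
Here the pattern fails at index 0, so the call returns None.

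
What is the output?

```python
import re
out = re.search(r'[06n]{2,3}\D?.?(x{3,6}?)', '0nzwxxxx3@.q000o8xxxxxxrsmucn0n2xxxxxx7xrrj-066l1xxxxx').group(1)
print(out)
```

xxx

This matches 2 to 3 of one of [06n], then optionally a non-digit, then optionally any character; then 3 to 6 of a literal 'x' (lazy) (captured).
The `?` after the quantifier makes it lazy — it takes as little as possible before letting the rest of the pattern try.
`search` walks the string left to right and returns the first match it finds.
The match spans [0:7] → '0nzwxxx'.
Captured: group 1 = 'xxx'.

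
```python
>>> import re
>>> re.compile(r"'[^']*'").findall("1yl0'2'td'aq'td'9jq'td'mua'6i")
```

Walking the string: at [4:7] → "'2'"; at [9:13] → "'aq'"; at [15:20] → "'9jq'"; at [22:27] → "'mua'".
Since nothing is captured, `findall` lists the 4 matched substrings directly.

["'2'", "'aq'", "'9jq'", "'mua'"]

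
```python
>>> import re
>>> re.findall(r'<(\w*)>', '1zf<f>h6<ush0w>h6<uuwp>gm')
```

Scanning left to right: at [3:6] match '<f>', group 1 = 'f'; at [8:15] match '<ush0w>', group 1 = 'ush0w'; at [17:23] match '<uuwp>', group 1 = 'uuwp'.
One capturing group, so `findall` returns just the captured substring from each match — 3 in all.

['f', 'ush0w', 'uuwp']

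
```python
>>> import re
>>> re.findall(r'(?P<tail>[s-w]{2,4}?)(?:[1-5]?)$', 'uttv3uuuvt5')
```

The pattern matches 2 to 4 of a character in [s-w] (lazy) (captured as 'tail'); then optionally a character in [1-5] (non-capturing group); then anchored at the end.
`findall` collects group 1 from the one match (1 total).

['uuvt']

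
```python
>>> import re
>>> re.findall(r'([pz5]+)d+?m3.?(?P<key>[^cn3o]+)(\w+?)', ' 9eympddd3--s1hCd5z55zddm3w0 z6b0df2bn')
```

Multiple groups make `findall` return tuples — one 3-tuple for the one match.

[('5z55z', '0 z6b0df2b', 'n')]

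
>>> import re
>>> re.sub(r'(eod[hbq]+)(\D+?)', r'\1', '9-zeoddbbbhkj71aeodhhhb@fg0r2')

'9-zeoddbbbhkj71aeodhhhbfg0r2'

The replacement refers to a captured group, so each match is rewritten using its own captured text.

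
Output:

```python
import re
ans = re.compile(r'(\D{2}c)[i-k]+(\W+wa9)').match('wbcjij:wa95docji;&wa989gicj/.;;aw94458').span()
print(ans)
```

The pattern matches exactly 2 of a non-digit, then a literal 'c' (captured); then one or more of a character in [i-k]; then one or more of a non-word character, then the literal 'wa9' (captured).
With `match`, the pattern is implicitly anchored at the beginning.
The match spans [0:10] → 'wbcjij:wa9'.
Captured: group 1 = 'wbc', group 2 = ':wa9'.

(0, 10)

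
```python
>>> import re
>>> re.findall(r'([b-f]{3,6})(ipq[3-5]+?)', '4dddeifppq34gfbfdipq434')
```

`findall` packs the 2 group values into a tuple for every match.

[('fbfd', 'ipq4')]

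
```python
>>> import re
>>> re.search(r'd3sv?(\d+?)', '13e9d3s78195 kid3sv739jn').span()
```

(4, 8)

Because the quantifier is non-greedy, it stops expanding at the earliest point where the rest of the pattern can succeed.
The match spans [4:8] → 'd3s7'.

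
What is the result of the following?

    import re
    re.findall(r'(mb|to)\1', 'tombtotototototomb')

['to', 'to', 'to']

`\1` has to match the exact text group 1 already captured.
Matches: at [4:8] match 'toto', group 1 = 'to'; at [8:12] match 'toto', group 1 = 'to'; at [12:16] match 'toto', group 1 = 'to'.
Because there's exactly one group, `findall` drops the full match and keeps group 1 from each hit.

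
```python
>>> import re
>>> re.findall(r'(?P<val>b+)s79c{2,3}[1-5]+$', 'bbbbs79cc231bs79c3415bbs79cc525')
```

['bb']

Pattern: one or more of a literal 'b' (captured as 'val'); then the literal 's79', then 2 to 3 of the literal 'c'; then one or more of a character in [1-5]; then anchored at the end.
Because there's exactly one group, `findall` drops the full match and keeps group 1 from the one hit.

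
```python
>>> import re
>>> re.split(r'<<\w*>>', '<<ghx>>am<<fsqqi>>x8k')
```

Splitting on the pattern gives 3 pieces.

['', 'am', 'x8k']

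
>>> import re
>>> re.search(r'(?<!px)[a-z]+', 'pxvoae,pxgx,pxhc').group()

'pxvoae'

The negative lookaround is zero-width — it rules out positions where the adjacent text would match, without consuming anything.
Unlike `match`, `search` isn't anchored — it looks for the pattern anywhere in the string.
The match spans [0:6] → 'pxvoae'.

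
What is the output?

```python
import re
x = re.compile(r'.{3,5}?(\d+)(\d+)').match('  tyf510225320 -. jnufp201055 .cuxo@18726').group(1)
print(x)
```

51022532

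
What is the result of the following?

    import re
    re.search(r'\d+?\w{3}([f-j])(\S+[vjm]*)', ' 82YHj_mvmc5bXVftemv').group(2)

'_mvmc5bXVftemv'

The match spans [1:20] → '82YHj_mvmc5bXVftemv'.
Captured: group 1 = 'j', group 2 = '_mvmc5bXVftemv'.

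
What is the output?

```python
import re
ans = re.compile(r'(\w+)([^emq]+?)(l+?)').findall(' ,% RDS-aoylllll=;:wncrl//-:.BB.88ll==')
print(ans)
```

[('RDS', '-aoy', 'l'), ('llll', '=;:wncr', 'l'), ('BB', '.88', 'l')]

3 groups means each result is a tuple of 3 captured strings — 3 here.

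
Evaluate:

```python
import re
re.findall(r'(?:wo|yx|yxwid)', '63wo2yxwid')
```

['wo', 'yx']

The regex engine tests alternatives in the order written; an earlier branch that matches wins even if a later one would match more.
Matches: at [2:4] → 'wo'; at [5:7] → 'yx'.
Since nothing is captured, `findall` lists the 2 matched substrings directly.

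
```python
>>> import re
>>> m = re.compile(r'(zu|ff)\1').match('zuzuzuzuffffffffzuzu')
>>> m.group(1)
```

'zu'

After group 1 captures some text, `\1` only succeeds where that same text appears again.
`match` is anchored at position 0; if the pattern doesn't fit there, it returns None.
The match spans [0:4] → 'zuzu'.
Captured: group 1 = 'zu'.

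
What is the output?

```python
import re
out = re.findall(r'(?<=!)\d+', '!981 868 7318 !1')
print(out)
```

The lookaround is zero-width — it requires the adjacent text to match without consuming it, so the asserted text isn't part of the match.
`findall` yields the raw match text (2 of them) because the pattern has no groups.

['981', '1']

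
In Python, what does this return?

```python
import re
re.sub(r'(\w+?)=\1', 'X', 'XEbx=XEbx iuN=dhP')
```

'X iuN=dhP'

`\1` is not a pattern — it's the concrete string captured by group 1, re-applied verbatim.
Each match is replaced by 'X'.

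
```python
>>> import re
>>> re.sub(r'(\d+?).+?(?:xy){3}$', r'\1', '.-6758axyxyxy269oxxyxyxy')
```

'.-6'

This matches one or more of a digit (lazy) (captured); then one or more of any character (lazy), then the literal 'xy' repeated 3 times; then anchored at the end.
A non-greedy quantifier consumes as few characters as it can — just enough that the remainder of the pattern still matches from where it stops; whatever follows it matches normally.
Matches: at [2:24] → '6758axyxyxy269oxxyxyxy'.
`\1` in the replacement pulls in group 1's text for each match.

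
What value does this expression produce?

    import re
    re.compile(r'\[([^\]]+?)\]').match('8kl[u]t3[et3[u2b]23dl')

None

`re.match` only tries the pattern at the start of the string.
Here the pattern fails at index 0, so the call returns None.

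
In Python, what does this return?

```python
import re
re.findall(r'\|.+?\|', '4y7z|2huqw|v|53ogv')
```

`findall` yields the raw match text (1 of them) because the pattern has no groups.

['|2huqw|']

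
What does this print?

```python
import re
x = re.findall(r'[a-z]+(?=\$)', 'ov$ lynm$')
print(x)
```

['ov', 'lynm']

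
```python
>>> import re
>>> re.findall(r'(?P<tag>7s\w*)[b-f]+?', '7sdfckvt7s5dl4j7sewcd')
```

This matches the literal '7s', then zero or more of a word character (captured as 'tag'); then one or more of a character in [b-f] (lazy).
Scanning left to right: at [0:21] match '7sdfckvt7s5dl4j7sewcd', group 1 = '7sdfckvt7s5dl4j7sewc'.
`findall` collects group 1 from the one match (1 total).

['7sdfckvt7s5dl4j7sewc']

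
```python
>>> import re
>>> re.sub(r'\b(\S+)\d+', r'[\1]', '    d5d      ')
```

The pattern matches a word boundary (`\b`, zero-width); then one or more of a non-whitespace character (captured); then one or more of a digit.
Matches: at [4:6] → 'd5'.
The replacement refers to a captured group, so each match is rewritten using its own captured text.

'    [d]d      '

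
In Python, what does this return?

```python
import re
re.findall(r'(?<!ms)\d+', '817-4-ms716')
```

`(?!…)`/`(?<!…)` only lets a position through if the neighbouring text does NOT match; no characters are consumed.
No capturing groups, so `findall` returns the 3 full match strings.

['817', '4', '16']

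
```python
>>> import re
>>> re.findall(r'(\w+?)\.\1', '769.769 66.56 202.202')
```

['769', '202']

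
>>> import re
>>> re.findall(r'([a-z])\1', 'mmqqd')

['m', 'q']

A backreference is literal: `\1` must see the identical characters the first group matched.
`findall` collects group 1 from each match (2 total).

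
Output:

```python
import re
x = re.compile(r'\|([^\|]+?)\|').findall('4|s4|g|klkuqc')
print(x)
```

['s4']

`findall` collects group 1 from the one match (1 total).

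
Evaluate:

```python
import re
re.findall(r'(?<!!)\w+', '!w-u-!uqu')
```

['u', 'qu']

Because the assertion is negative and zero-width, positions next to the forbidden text are skipped.
Matches: at [3:4] → 'u'; at [7:9] → 'qu'.
With no groups in the pattern, `findall` gives back each whole match — 2 here.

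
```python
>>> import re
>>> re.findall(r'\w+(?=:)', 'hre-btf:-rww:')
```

Because the assertion is zero-width, the text it checks is not consumed and won't appear in the result.
Matches: at [4:7] → 'btf'; at [9:12] → 'rww'.
`findall` yields the raw match text (2 of them) because the pattern has no groups.

['btf', 'rww']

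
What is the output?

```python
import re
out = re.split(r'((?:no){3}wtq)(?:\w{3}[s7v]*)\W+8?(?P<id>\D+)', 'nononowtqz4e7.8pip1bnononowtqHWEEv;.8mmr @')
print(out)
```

The pattern matches the literal 'no' repeated 3 times, then the literal 'wtq' (captured); then exactly 3 of a word character, then zero or more of one of [s7v] (non-capturing group); then one or more of a non-word character, then optionally a literal '8'; then one or more of a non-digit (captured as 'id').
Matches to split on: at [0:18] → 'nononowtqz4e7.8pip'.
Because the pattern has a capturing group, `split` also inserts each captured text between the pieces.

['', 'nononowtq', 'pip', '1bnononowtqHWEEv;.8mmr @']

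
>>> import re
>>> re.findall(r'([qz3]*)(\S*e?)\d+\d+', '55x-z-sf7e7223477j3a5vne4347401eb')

[('', '55x-z-sf7e7223477j3a5vne43474')]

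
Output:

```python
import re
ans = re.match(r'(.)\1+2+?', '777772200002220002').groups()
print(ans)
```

('7',)

The match spans [0:6] → '777772'.
Captured: group 1 = '7'.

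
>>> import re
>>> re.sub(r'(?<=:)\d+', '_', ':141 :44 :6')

Because the assertion is zero-width, the text it checks is not consumed and won't appear in the result.
Matches: at [1:4] → '141'; at [6:8] → '44'; at [10:11] → '6'.
`sub` substitutes '_' at each match site.

':_ :_ :_'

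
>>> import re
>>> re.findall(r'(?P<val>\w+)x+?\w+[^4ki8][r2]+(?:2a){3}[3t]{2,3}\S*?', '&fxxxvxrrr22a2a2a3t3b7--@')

The pattern matches one or more of a word character (captured as 'val'); then one or more of a literal 'x' (lazy), then one or more of a word character, then any character except [4ki8]; then one or more of one of [r2]; then the literal '2a' repeated 3 times, then 2 to 3 of one of [3t], then zero or more of a non-whitespace character (lazy).
Scanning left to right: at [1:20] match 'fxxxvxrrr22a2a2a3t3', group 1 = 'fxxxv'.
`findall` collects group 1 from the one match (1 total).

['fxxxv']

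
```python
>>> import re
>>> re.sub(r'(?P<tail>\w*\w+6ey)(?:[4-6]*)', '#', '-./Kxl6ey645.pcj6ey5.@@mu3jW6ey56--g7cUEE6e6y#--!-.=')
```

'-./#.#.@@#--g7cUEE6e6y#--!-.='

`sub` substitutes '#' at each match site.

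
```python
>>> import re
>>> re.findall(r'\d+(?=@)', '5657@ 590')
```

The `(?=…)`/`(?<=…)` assertion just peeks at neighbouring text; it doesn't advance the match position.
Walking the string: at [0:4] → '5657'.
No capturing groups, so `findall` returns the 1 full match string.

['5657']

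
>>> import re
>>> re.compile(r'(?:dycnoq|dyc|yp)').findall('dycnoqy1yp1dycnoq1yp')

`|` is ordered: at each position the engine commits to the first alternative that works.
With no groups in the pattern, `findall` gives back each whole match — 4 here.

['dycnoq', 'yp', 'dycnoq', 'yp']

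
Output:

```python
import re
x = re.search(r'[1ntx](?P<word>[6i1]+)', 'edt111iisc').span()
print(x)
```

(2, 8)

This matches one of [1ntx]; then one or more of one of [6i1] (captured as 'word').
`re.search` tries every starting position until one works.
The match spans [2:8] → 't111ii'.
Captured: group 1 = '111ii'.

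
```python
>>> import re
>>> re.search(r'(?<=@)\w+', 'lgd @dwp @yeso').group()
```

'dwp'

The lookaround is zero-width — it requires the adjacent text to match without consuming it, so the asserted text isn't part of the match.
`re.search` tries every starting position until one works.
The match spans [5:8] → 'dwp'.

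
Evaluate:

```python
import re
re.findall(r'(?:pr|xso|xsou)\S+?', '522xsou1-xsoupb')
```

['xsou', 'xsou']

Alternation isn't longest-match — the leftmost alternative that fits at this position is chosen.
Walking the string: at [3:7] → 'xsou'; at [9:13] → 'xsou'.
With no groups in the pattern, `findall` gives back each whole match — 2 here.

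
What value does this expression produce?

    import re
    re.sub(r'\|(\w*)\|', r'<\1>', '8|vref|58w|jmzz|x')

'8<vref>58w<jmzz>x'

Matches: at [1:7] → '|vref|'; at [10:16] → '|jmzz|'.
Each match is replaced using the text its own group 1 captured.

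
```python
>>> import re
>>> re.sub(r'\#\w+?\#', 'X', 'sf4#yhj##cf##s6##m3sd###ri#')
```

Matches: at [3:8] → '#yhj#'; at [8:12] → '#cf#'; at [12:16] → '#s6#'; at [16:22] → '#m3sd#'; at [23:27] → '#ri#'.
Each match is replaced by 'X'.

'sf4XXXX#X'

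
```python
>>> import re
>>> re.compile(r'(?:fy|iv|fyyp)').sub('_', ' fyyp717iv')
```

' _yp717_'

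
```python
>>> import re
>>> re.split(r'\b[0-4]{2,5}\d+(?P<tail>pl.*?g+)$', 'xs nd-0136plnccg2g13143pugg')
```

Pattern: a word boundary (`\b`, zero-width); then 2 to 5 of a character in [0-4]; then one or more of a digit; then the literal 'pl', then zero or more of any character (lazy), then one or more of a literal 'g' (captured as 'tail'); then anchored at the end.
Matches to split on: at [6:27] → '0136plnccg2g13143pugg'.
The group in the pattern means `split` returns the separators' captures alongside the pieces.

['xs nd-', 'plnccg2g13143pugg', '']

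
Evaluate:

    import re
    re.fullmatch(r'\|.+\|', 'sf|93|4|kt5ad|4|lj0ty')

None

For `fullmatch`, every character of the input must be accounted for by the pattern.
Here there's no way to consume every character, so the call returns None.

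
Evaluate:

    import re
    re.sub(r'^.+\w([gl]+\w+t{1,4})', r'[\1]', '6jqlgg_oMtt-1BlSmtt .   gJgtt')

'[gtt]'

Pattern: anchored at the start of the string; then one or more of any character; then a word character; then one or more of one of [gl], then one or more of a word character, then 1 to 4 of the literal 't' (captured).
Matches: at [0:29] → '6jqlgg_oMtt-1BlSmtt .   gJgtt'.
Each match is replaced using the text its own group 1 captured.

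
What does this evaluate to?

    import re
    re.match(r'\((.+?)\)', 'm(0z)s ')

None

`re.match` won't scan ahead — the pattern has to work from the very first character.
Here position 0 doesn't satisfy it, so the call returns None.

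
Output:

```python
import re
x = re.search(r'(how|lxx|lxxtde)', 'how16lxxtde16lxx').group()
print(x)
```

The match spans [0:3] → 'how'.

how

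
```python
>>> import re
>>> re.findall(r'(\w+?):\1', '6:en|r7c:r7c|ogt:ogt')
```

['r7c', 'ogt']

After group 1 captures some text, `\1` only succeeds where that same text appears again.
Scanning left to right: at [5:12] match 'r7c:r7c', group 1 = 'r7c'; at [13:20] match 'ogt:ogt', group 1 = 'ogt'.
Because there's exactly one group, `findall` drops the full match and keeps group 1 from each hit.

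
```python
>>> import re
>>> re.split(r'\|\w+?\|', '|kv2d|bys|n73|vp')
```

Matches to split on: at [0:6] → '|kv2d|'; at [9:14] → '|n73|'.
Splitting on the pattern gives 3 pieces.

['', 'bys', 'vp']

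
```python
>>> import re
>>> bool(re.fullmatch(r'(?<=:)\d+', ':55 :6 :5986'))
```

The positive lookaround only admits positions where the adjacent text matches; those characters stay outside the span.
`fullmatch` succeeds only if the pattern covers the string from start to end.
Here the pattern can't cover the whole string, so the call returns None, and `bool(None)` is False.

False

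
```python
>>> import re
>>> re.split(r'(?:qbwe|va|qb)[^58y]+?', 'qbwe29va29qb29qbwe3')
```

Branches in `(...|...)` are attempted left-to-right; the first branch that allows the whole pattern to succeed is taken.
`split` removes every match and returns the 5 fragments in between.

['', '9', '9', '9', '']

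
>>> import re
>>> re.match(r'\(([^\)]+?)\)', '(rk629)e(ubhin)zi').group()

'(rk629)'

`match` is anchored at position 0; if the pattern doesn't fit there, it returns None.
The match spans [0:7] → '(rk629)'.
Captured: group 1 = 'rk629'.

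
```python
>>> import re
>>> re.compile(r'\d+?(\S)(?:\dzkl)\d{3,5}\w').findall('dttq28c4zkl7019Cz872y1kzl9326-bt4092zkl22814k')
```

['c', '9']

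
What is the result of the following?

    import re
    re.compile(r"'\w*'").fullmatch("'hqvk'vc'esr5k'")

None

`fullmatch` succeeds only if the pattern covers the string from start to end.
Here there's no way to consume every character, so the call returns None.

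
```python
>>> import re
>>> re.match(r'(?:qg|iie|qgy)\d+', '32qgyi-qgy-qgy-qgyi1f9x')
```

`match` is anchored at position 0; if the pattern doesn't fit there, it returns None.
Here the pattern fails at index 0, so the call returns None.

None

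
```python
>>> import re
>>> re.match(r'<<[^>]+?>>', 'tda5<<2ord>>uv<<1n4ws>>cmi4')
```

None

With `match`, the pattern is implicitly anchored at the beginning.
Here position 0 doesn't satisfy it, so the call returns None.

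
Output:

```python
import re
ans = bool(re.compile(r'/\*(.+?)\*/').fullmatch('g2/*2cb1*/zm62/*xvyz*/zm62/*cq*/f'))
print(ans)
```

False

`re.fullmatch` is like wrapping the pattern in `^…$` (in single-line mode).
Here the string isn't matched end-to-end, so the call returns None, and `bool(None)` is False.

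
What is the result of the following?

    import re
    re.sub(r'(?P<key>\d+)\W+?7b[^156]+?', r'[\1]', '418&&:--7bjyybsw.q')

This matches one or more of a digit (captured as 'key'); then one or more of a non-word character (lazy), then the literal '7b', then one or more of any character except [156] (lazy).
Matches: at [0:11] → '418&&:--7bj'.
`\1` in the replacement pulls in group 1's text for each match.

'[418]yybsw.q'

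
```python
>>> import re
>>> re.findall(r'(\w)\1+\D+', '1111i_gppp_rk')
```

After group 1 captures some text, `\1` only succeeds where that same text appears again.
Matches: at [0:13] match '1111i_gppp_rk', group 1 = '1'.
One capturing group, so `findall` returns just the captured substring from the one match — 1 in all.

['1']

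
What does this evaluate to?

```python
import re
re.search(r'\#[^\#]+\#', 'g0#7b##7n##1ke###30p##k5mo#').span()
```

The match spans [2:6] → '#7b#'.

(2, 6)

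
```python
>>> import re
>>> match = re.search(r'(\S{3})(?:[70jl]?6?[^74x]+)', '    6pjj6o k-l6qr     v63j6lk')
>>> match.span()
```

(4, 29)

The match spans [4:29] → '6pjj6o k-l6qr     v63j6lk'.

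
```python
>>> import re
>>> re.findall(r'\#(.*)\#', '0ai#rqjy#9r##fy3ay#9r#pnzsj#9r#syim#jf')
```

['rqjy#9r##fy3ay#9r#pnzsj#9r#syim']

Because there's exactly one group, `findall` drops the full match and keeps group 1 from the one hit.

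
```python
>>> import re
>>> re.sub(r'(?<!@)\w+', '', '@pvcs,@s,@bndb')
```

'@p,@s,@b'

The negative lookaround is zero-width — it rules out positions where the adjacent text would match, without consuming anything.
Matches: at [2:5] → 'vcs'; at [11:14] → 'ndb'.
Each match is replaced by ''.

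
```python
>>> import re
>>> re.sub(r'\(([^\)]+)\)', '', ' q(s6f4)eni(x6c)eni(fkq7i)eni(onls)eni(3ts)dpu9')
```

Matches: at [2:8] → '(s6f4)'; at [11:16] → '(x6c)'; at [19:26] → '(fkq7i)'; at [29:35] → '(onls)'; at [38:43] → '(3ts)'.
Every occurrence is swapped for ''.

' qenienienienidpu9'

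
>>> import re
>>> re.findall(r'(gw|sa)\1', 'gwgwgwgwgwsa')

['gw', 'gw']

`\1` is not a pattern — it's the concrete string captured by group 1, re-applied verbatim.
One capturing group, so `findall` returns just the captured substring from each match — 2 in all.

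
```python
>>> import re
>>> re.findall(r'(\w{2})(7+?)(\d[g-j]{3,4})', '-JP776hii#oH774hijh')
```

Pattern: exactly 2 of a word character (captured); then one or more of a literal '7' (lazy) (captured); then a digit, then 3 to 4 of a character in [g-j] (captured).
Matches: at [1:9] match 'JP776hii', groups = ('JP', '77', '6hii'); at [10:19] match 'oH774hijh', groups = ('oH', '77', '4hijh').
`findall` packs the 3 group values into a tuple for every match.

[('JP', '77', '6hii'), ('oH', '77', '4hijh')]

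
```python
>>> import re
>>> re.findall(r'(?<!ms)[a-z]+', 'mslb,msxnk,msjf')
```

`(?!…)`/`(?<!…)` only lets a position through if the neighbouring text does NOT match; no characters are consumed.
No capturing groups, so `findall` returns the 3 full match strings.

['mslb', 'msxnk', 'msjf']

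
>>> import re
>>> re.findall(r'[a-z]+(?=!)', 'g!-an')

['g']

Lookahead/lookbehind check context without consuming it, so the matched span excludes the asserted characters.
Matches: at [0:1] → 'g'.
No capturing groups, so `findall` returns the 1 full match string.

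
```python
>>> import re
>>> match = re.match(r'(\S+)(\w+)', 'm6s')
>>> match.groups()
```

('m6', 's')

The pattern matches one or more of a non-whitespace character (captured); then one or more of a word character (captured).
`re.match` only tries the pattern at the start of the string.
The match spans [0:3] → 'm6s'.
Captured: group 1 = 'm6', group 2 = 's'.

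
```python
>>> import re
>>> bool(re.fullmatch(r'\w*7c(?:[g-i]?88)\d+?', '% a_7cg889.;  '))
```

False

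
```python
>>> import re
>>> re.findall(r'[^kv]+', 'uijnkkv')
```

['uijn']

Pattern: one or more of any character except [kv].
Walking the string: at [0:4] → 'uijn'.
No capturing groups, so `findall` returns the 1 full match string.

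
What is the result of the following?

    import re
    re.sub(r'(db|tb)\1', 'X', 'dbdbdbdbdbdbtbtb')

A backreference is literal: `\1` must see the identical characters the first group matched.
Matches: at [0:4] → 'dbdb'; at [4:8] → 'dbdb'; at [8:12] → 'dbdb'; at [12:16] → 'tbtb'.
Each match is replaced by 'X'.

'XXXX'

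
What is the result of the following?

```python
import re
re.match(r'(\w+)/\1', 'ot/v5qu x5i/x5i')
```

None

With `match`, the pattern is implicitly anchored at the beginning.
Here position 0 doesn't satisfy it, so the call returns None.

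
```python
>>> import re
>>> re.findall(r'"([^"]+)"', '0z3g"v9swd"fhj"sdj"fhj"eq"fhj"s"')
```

With a single group, `findall` returns only what that group captured — 4 items.

['v9swd', 'sdj', 'eq', 's']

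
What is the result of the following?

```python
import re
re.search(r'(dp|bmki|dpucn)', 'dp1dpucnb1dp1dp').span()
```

`search` walks the string left to right and returns the first match it finds.
The match spans [0:2] → 'dp'.
Captured: group 1 = 'dp'.

(0, 2)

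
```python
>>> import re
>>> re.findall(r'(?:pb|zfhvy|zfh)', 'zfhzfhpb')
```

Scanning left to right: at [0:3] → 'zfh'; at [3:6] → 'zfh'; at [6:8] → 'pb'.
Since nothing is captured, `findall` lists the 3 matched substrings directly.

['zfh', 'zfh', 'pb']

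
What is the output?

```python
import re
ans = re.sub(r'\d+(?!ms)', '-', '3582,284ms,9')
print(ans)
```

-,-4ms,-

`(?!…)`/`(?<!…)` only lets a position through if the neighbouring text does NOT match; no characters are consumed.
Matches: at [0:4] → '3582'; at [5:7] → '28'; at [11:12] → '9'.
Each match is replaced by '-'.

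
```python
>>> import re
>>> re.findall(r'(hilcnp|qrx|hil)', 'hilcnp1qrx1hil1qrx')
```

Alternation tries branches left to right and keeps the first one that lets the overall match succeed at that position.
With a single group, `findall` returns only what that group captured — 4 items.

['hilcnp', 'qrx', 'hil', 'qrx']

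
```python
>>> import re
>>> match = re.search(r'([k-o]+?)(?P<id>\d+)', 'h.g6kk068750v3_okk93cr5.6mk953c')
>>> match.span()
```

(4, 12)

The pattern matches one or more of a character in [k-o] (lazy) (captured); then one or more of a digit (captured as 'id').
`re.search` scans for the first position where the pattern succeeds.
The match spans [4:12] → 'kk068750'.
Captured: group 1 = 'kk', group 2 = '068750'.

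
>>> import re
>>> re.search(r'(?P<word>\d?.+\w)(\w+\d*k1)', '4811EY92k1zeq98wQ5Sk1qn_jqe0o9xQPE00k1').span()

(0, 38)

Pattern: optionally a digit, then one or more of any character, then a word character (captured as 'word'); then one or more of a word character, then zero or more of a digit, then the literal 'k1' (captured).
`re.search` scans for the first position where the pattern succeeds.
The match spans [0:38] → '4811EY92k1zeq98wQ5Sk1qn_jqe0o9xQPE00k1'.
Captured: group 1 = '4811EY92k1zeq98wQ5Sk1qn_jqe0o9xQPE0', group 2 = '0k1'.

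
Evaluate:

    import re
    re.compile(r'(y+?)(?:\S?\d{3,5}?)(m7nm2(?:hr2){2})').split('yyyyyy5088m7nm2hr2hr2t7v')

['', 'yyyyy', 'm7nm2hr2hr2', 't7v']

`re.split` interleaves the captured-group text with the surrounding fragments.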